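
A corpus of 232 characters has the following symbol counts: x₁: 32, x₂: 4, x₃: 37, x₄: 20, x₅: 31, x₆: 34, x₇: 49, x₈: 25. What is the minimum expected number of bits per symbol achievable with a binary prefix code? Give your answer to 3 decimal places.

2.892 bits/symbol

Probabilities are the counts divided by 232.
Repeatedly combine the two least-probable nodes; the expected code length is the sum of the merged weights.
merge 1/58 + 5/58 → 3/29
merge 3/29 + 25/232 → 49/232
merge 31/232 + 4/29 → 63/232
merge 17/116 + 37/232 → 71/232
merge 49/232 + 49/232 → 49/116
merge 63/232 + 71/232 → 67/116
merge 49/116 + 67/116 → 1
L = 3/29 + 49/232 + 63/232 + 71/232 + 49/116 + 67/116 + 1 = 671/232 ≈ 2.892 bits/symbol.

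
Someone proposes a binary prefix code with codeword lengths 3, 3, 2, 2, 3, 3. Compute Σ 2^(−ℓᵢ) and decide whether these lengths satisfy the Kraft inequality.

With common denominator 2^3 = 8: Σ 2^(−ℓᵢ) = 1/8 + 1/8 + 2/8 + 2/8 + 1/8 + 1/8 = 8/8 = 1.
Kraft's inequality requires Σ ≤ 1; here Σ = 1 ≤ 1, so such a prefix code exists.

1; yes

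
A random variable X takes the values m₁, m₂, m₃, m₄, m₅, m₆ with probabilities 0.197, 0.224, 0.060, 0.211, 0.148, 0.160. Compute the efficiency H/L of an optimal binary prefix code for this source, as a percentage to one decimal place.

97.2%

Entropy H = −Σ p log₂ p ≈ 2.4933 bits.
Huffman merges: 3/50+37/250→26/125; 4/25+197/1000→357/1000; 26/125+211/1000→419/1000; 28/125+357/1000→581/1000; 419/1000+581/1000→1. L = 513/200 ≈ 2.5650.
Efficiency = H/L = 2.4933/2.5650 = 97.2%.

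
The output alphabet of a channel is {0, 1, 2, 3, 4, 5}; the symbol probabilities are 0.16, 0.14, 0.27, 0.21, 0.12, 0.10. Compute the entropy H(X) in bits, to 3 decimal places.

2.502 bits

H = −Σ pᵢ log₂ pᵢ.
−0.16·log₂(0.16) = 0.4230
−0.14·log₂(0.14) = 0.3971
−0.27·log₂(0.27) = 0.5100
−0.21·log₂(0.21) = 0.4728
−0.12·log₂(0.12) = 0.3671
−0.10·log₂(0.10) = 0.3322
Sum ≈ 2.5022 → 2.502 bits.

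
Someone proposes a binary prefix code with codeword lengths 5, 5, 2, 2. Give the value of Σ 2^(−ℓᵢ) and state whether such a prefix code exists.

With common denominator 2^5 = 32: Σ 2^(−ℓᵢ) = 1/32 + 1/32 + 8/32 + 8/32 = 18/32 = 0.5625.
Kraft's inequality requires Σ ≤ 1; here Σ = 0.5625 ≤ 1, so such a prefix code exists.

0.5625; yes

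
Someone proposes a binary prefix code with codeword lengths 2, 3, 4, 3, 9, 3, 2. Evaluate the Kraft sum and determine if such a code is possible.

With common denominator 2^9 = 512: Σ 2^(−ℓᵢ) = 128/512 + 64/512 + 32/512 + 64/512 + 1/512 + 64/512 + 128/512 = 481/512 = 0.939453125.
Kraft's inequality requires Σ ≤ 1; here Σ = 0.939453125 ≤ 1, so such a prefix code exists.

0.939453125; yes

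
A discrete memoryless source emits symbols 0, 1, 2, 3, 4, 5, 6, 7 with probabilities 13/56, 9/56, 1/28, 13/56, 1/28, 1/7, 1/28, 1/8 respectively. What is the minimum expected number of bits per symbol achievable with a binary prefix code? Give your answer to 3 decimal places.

2.714 bits/symbol

Repeatedly combine the two least-probable nodes; the expected code length is the sum of the merged weights.
merge 1/28 + 1/28 → 1/14
merge 1/28 + 1/14 → 3/28
merge 3/28 + 1/8 → 13/56
merge 1/7 + 9/56 → 17/56
merge 13/56 + 13/56 → 13/28
merge 13/56 + 17/56 → 15/28
merge 13/28 + 15/28 → 1
L = 1/14 + 3/28 + 13/56 + 17/56 + 13/28 + 15/28 + 1 = 19/7 ≈ 2.714 bits/symbol.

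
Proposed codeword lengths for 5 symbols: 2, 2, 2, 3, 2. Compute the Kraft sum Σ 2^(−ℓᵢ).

1.125

With common denominator 2^3 = 8: Σ 2^(−ℓᵢ) = 2/8 + 2/8 + 2/8 + 1/8 + 2/8 = 9/8 = 1.125.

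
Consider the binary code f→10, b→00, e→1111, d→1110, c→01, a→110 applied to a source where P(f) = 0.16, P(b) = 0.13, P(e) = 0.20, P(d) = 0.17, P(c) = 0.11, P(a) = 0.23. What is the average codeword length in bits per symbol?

L̄ = Σ pᵢ·ℓᵢ = 0.16·2 + 0.13·2 + 0.20·4 + 0.17·4 + 0.11·2 + 0.23·3 = 2.97 bits/symbol.

2.97 bits/symbol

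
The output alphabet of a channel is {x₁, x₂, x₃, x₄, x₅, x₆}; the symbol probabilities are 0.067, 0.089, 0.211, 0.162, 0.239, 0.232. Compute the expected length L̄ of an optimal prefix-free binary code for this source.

Repeatedly combine the two least-probable nodes; the expected code length is the sum of the merged weights.
merge 67/1000 + 89/1000 → 39/250
merge 39/250 + 81/500 → 159/500
merge 211/1000 + 29/125 → 443/1000
merge 239/1000 + 159/500 → 557/1000
merge 443/1000 + 557/1000 → 1
L = 39/250 + 159/500 + 443/1000 + 557/1000 + 1 = 1237/500 = 2.474 bits/symbol.

2.474 bits/symbol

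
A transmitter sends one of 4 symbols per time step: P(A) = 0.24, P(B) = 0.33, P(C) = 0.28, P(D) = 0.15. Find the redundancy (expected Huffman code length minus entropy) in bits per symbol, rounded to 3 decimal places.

Entropy H = −Σ p log₂ p ≈ 1.9467 bits.
Huffman merges: 3/20+6/25→39/100; 7/25+33/100→61/100; 39/100+61/100→1. L = 2 ≈ 2.0000.
L − H = 2.0000 − 1.9467 = 0.053 bits.

0.053 bits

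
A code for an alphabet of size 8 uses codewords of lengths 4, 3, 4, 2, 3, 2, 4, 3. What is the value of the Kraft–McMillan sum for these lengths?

With common denominator 2^4 = 16: Σ 2^(−ℓᵢ) = 1/16 + 2/16 + 1/16 + 4/16 + 2/16 + 4/16 + 1/16 + 2/16 = 17/16 = 1.0625.

1.0625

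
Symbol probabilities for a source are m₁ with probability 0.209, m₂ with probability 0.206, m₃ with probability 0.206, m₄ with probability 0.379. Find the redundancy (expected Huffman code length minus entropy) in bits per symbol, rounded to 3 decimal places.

Entropy H = −Σ p log₂ p ≈ 1.9416 bits.
Huffman merges: 103/500+103/500→103/250; 209/1000+379/1000→147/250; 103/250+147/250→1. L = 2 ≈ 2.0000.
L − H = 2.0000 − 1.9416 = 0.058 bits.

0.058 bits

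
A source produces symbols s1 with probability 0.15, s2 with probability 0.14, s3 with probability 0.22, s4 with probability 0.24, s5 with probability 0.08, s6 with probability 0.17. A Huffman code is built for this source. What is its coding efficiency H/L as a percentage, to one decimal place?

Entropy H = −Σ p log₂ p ≈ 2.5085 bits.
Huffman merges: 2/25+7/50→11/50; 3/20+17/100→8/25; 11/50+11/50→11/25; 6/25+8/25→14/25; 11/25+14/25→1. L = 127/50 ≈ 2.5400.
Efficiency = H/L = 2.5085/2.5400 = 98.8%.

98.8%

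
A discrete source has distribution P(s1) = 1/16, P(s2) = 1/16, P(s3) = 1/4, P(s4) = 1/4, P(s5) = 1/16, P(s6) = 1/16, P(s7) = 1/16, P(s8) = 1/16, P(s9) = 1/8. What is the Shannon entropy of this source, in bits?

2.875 bits

Each probability is a power of 1/2, so log₂(1/p) is an integer.
H = Σ p·log₂(1/p) = 1/16·4 + 1/16·4 + 1/4·2 + 1/4·2 + 1/16·4 + 1/16·4 + 1/16·4 + 1/16·4 + 1/8·3 = 2.875 bits.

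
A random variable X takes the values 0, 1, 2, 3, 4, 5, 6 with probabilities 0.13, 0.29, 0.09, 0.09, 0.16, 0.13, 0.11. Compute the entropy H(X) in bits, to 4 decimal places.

H = −Σ pᵢ log₂ pᵢ.
−0.13·log₂(0.13) = 0.3826
−0.29·log₂(0.29) = 0.5179
−0.09·log₂(0.09) = 0.3127
−0.09·log₂(0.09) = 0.3127
−0.16·log₂(0.16) = 0.4230
−0.13·log₂(0.13) = 0.3826
−0.11·log₂(0.11) = 0.3503
Sum ≈ 2.6818 → 2.6818 bits.

2.6818 bits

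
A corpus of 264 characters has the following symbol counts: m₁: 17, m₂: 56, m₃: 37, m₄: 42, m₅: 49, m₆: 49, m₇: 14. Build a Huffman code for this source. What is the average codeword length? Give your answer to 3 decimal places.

2.720 bits/symbol

Probabilities are the counts divided by 264.
Repeatedly combine the two least-probable nodes; the expected code length is the sum of the merged weights.
merge 7/132 + 17/264 → 31/264
merge 31/264 + 37/264 → 17/66
merge 7/44 + 49/264 → 91/264
merge 49/264 + 7/33 → 35/88
merge 17/66 + 91/264 → 53/88
merge 35/88 + 53/88 → 1
L = 31/264 + 17/66 + 91/264 + 35/88 + 53/88 + 1 = 359/132 ≈ 2.720 bits/symbol.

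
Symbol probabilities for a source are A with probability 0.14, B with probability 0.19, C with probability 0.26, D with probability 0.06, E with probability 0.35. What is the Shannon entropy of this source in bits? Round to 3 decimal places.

H = −Σ pᵢ log₂ pᵢ.
−0.14·log₂(0.14) = 0.3971
−0.19·log₂(0.19) = 0.4552
−0.26·log₂(0.26) = 0.5053
−0.06·log₂(0.06) = 0.2435
−0.35·log₂(0.35) = 0.5301
Sum ≈ 2.1313 → 2.131 bits.

2.131 bits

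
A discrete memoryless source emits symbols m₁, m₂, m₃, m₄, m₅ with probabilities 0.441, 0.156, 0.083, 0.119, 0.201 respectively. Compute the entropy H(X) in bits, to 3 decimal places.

2.068 bits

H = −Σ pᵢ log₂ pᵢ.
−0.441·log₂(0.441) = 0.5209
−0.156·log₂(0.156) = 0.4181
−0.083·log₂(0.083) = 0.2980
−0.119·log₂(0.119) = 0.3654
−0.201·log₂(0.201) = 0.4653
Sum ≈ 2.0678 → 2.068 bits.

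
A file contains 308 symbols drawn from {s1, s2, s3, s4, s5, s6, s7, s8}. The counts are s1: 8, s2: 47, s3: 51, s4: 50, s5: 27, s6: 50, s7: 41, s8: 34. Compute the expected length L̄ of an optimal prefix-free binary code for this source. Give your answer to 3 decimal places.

2.948 bits/symbol

Probabilities are the counts divided by 308.
Repeatedly combine the two least-probable nodes; the expected code length is the sum of the merged weights.
merge 2/77 + 27/308 → 5/44
merge 17/154 + 5/44 → 69/308
merge 41/308 + 47/308 → 2/7
merge 25/154 + 25/154 → 25/77
merge 51/308 + 69/308 → 30/77
merge 2/7 + 25/77 → 47/77
merge 30/77 + 47/77 → 1
L = 5/44 + 69/308 + 2/7 + 25/77 + 30/77 + 47/77 + 1 = 227/77 ≈ 2.948 bits/symbol.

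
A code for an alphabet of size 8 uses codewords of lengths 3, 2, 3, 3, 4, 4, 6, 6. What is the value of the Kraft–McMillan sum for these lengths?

With common denominator 2^6 = 64: Σ 2^(−ℓᵢ) = 8/64 + 16/64 + 8/64 + 8/64 + 4/64 + 4/64 + 1/64 + 1/64 = 50/64 = 0.78125.

0.78125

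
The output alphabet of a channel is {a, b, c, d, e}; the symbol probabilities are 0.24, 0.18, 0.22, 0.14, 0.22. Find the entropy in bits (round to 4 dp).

2.2977 bits

H = −Σ pᵢ log₂ pᵢ.
−0.24·log₂(0.24) = 0.4941
−0.18·log₂(0.18) = 0.4453
−0.22·log₂(0.22) = 0.4806
−0.14·log₂(0.14) = 0.3971
−0.22·log₂(0.22) = 0.4806
Sum ≈ 2.2977 → 2.2977 bits.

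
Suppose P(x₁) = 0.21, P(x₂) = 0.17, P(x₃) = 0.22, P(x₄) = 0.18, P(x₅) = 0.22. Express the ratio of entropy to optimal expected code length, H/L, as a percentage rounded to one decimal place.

98.5%

Entropy H = −Σ p log₂ p ≈ 2.3139 bits.
Huffman merges: 17/100+9/50→7/20; 21/100+11/50→43/100; 11/50+7/20→57/100; 43/100+57/100→1. L = 47/20 ≈ 2.3500.
Efficiency = H/L = 2.3139/2.3500 = 98.5%.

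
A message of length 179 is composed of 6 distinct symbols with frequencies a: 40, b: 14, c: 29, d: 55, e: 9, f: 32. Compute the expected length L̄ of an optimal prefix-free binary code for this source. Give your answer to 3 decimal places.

Probabilities are the counts divided by 179.
Repeatedly combine the two least-probable nodes; the expected code length is the sum of the merged weights.
merge 9/179 + 14/179 → 23/179
merge 23/179 + 29/179 → 52/179
merge 32/179 + 40/179 → 72/179
merge 52/179 + 55/179 → 107/179
merge 72/179 + 107/179 → 1
L = 23/179 + 52/179 + 72/179 + 107/179 + 1 = 433/179 ≈ 2.419 bits/symbol.

2.419 bits/symbol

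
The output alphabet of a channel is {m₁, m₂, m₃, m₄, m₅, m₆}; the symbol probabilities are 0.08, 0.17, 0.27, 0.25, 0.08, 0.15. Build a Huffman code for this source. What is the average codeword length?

2.47 bits/symbol

Repeatedly combine the two least-probable nodes; the expected code length is the sum of the merged weights.
merge 2/25 + 2/25 → 4/25
merge 3/20 + 4/25 → 31/100
merge 17/100 + 1/4 → 21/50
merge 27/100 + 31/100 → 29/50
merge 21/50 + 29/50 → 1
L = 4/25 + 31/100 + 21/50 + 29/50 + 1 = 247/100 = 2.47 bits/symbol.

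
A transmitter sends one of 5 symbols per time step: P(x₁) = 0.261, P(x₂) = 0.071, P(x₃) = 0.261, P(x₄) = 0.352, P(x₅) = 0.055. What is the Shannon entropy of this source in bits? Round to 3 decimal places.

2.043 bits

H = −Σ pᵢ log₂ pᵢ.
−0.261·log₂(0.261) = 0.5058
−0.071·log₂(0.071) = 0.2709
−0.261·log₂(0.261) = 0.5058
−0.352·log₂(0.352) = 0.5302
−0.055·log₂(0.055) = 0.2301
Sum ≈ 2.0429 → 2.043 bits.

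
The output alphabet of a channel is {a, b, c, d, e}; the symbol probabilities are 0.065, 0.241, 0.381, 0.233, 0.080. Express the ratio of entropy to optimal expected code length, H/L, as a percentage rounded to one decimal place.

Entropy H = −Σ p log₂ p ≈ 2.0627 bits.
Huffman merges: 13/200+2/25→29/200; 29/200+233/1000→189/500; 241/1000+189/500→619/1000; 381/1000+619/1000→1. L = 1071/500 ≈ 2.1420.
Efficiency = H/L = 2.0627/2.1420 = 96.3%.

96.3%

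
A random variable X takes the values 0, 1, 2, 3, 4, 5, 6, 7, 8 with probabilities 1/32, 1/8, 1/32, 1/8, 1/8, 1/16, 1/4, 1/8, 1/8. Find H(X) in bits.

2.9375 bits

Each probability is a power of 1/2, so log₂(1/p) is an integer.
H = Σ p·log₂(1/p) = 1/32·5 + 1/8·3 + 1/32·5 + 1/8·3 + 1/8·3 + 1/16·4 + 1/4·2 + 1/8·3 + 1/8·3 = 2.9375 bits.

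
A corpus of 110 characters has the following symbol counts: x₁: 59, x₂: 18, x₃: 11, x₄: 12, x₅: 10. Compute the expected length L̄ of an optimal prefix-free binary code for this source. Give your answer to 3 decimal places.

Probabilities are the counts divided by 110.
Repeatedly combine the two least-probable nodes; the expected code length is the sum of the merged weights.
merge 1/11 + 1/10 → 21/110
merge 6/55 + 9/55 → 3/11
merge 21/110 + 3/11 → 51/110
merge 51/110 + 59/110 → 1
L = 21/110 + 3/11 + 51/110 + 1 = 106/55 ≈ 1.927 bits/symbol.

1.927 bits/symbol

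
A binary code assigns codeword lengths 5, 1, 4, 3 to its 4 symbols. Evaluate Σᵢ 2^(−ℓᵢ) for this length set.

0.71875

With common denominator 2^5 = 32: Σ 2^(−ℓᵢ) = 1/32 + 16/32 + 2/32 + 4/32 = 23/32 = 0.71875.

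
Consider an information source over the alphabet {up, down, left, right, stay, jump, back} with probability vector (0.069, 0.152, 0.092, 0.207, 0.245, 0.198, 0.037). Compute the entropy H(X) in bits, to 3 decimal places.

H = −Σ pᵢ log₂ pᵢ.
−0.069·log₂(0.069) = 0.2662
−0.152·log₂(0.152) = 0.4131
−0.092·log₂(0.092) = 0.3167
−0.207·log₂(0.207) = 0.4704
−0.245·log₂(0.245) = 0.4971
−0.198·log₂(0.198) = 0.4626
−0.037·log₂(0.037) = 0.1760
Sum ≈ 2.6021 → 2.602 bits.

2.602 bits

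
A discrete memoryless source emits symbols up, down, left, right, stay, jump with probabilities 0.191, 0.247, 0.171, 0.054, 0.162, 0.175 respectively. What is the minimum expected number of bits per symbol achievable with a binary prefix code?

Repeatedly combine the two least-probable nodes; the expected code length is the sum of the merged weights.
merge 27/500 + 81/500 → 27/125
merge 171/1000 + 7/40 → 173/500
merge 191/1000 + 27/125 → 407/1000
merge 247/1000 + 173/500 → 593/1000
merge 407/1000 + 593/1000 → 1
L = 27/125 + 173/500 + 407/1000 + 593/1000 + 1 = 1281/500 = 2.562 bits/symbol.

2.562 bits/symbol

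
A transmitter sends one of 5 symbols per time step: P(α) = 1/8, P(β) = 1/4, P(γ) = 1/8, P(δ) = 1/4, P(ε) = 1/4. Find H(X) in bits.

2.25 bits

Each probability is a power of 1/2, so log₂(1/p) is an integer.
H = Σ p·log₂(1/p) = 1/8·3 + 1/4·2 + 1/8·3 + 1/4·2 + 1/4·2 = 2.25 bits.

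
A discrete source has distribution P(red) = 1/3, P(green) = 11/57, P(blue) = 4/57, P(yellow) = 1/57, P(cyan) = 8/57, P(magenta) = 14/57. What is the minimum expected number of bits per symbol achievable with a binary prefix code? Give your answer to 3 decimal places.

2.316 bits/symbol

Repeatedly combine the two least-probable nodes; the expected code length is the sum of the merged weights.
merge 1/57 + 4/57 → 5/57
merge 5/57 + 8/57 → 13/57
merge 11/57 + 13/57 → 8/19
merge 14/57 + 1/3 → 11/19
merge 8/19 + 11/19 → 1
L = 5/57 + 13/57 + 8/19 + 11/19 + 1 = 44/19 ≈ 2.316 bits/symbol.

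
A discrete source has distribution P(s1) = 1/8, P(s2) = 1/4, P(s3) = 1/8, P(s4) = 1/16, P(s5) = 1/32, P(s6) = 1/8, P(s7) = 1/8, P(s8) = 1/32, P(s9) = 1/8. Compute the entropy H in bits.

2.9375 bits

Each probability is a power of 1/2, so log₂(1/p) is an integer.
H = Σ p·log₂(1/p) = 1/8·3 + 1/4·2 + 1/8·3 + 1/16·4 + 1/32·5 + 1/8·3 + 1/8·3 + 1/32·5 + 1/8·3 = 2.9375 bits.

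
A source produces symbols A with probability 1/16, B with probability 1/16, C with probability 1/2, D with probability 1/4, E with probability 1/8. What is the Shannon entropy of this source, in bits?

1.875 bits

Each probability is a power of 1/2, so log₂(1/p) is an integer.
H = Σ p·log₂(1/p) = 1/16·4 + 1/16·4 + 1/2·1 + 1/4·2 + 1/8·3 = 1.875 bits.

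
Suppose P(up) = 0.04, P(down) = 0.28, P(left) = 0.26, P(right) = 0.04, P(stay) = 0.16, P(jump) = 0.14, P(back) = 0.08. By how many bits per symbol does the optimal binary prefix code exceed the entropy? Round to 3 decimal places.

0.037 bits

Entropy H = −Σ p log₂ p ≈ 2.5027 bits.
Huffman merges: 1/25+1/25→2/25; 2/25+2/25→4/25; 7/50+4/25→3/10; 4/25+13/50→21/50; 7/25+3/10→29/50; 21/50+29/50→1. L = 127/50 ≈ 2.5400.
L − H = 2.5400 − 2.5027 = 0.037 bits.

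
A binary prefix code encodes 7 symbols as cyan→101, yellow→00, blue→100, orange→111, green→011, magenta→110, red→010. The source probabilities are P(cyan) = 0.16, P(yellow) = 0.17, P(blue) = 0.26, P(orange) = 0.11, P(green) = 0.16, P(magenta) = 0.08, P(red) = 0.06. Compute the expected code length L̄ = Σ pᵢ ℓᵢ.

2.83 bits/symbol

L̄ = Σ pᵢ·ℓᵢ = 0.16·3 + 0.17·2 + 0.26·3 + 0.11·3 + 0.16·3 + 0.08·3 + 0.06·3 = 2.83 bits/symbol.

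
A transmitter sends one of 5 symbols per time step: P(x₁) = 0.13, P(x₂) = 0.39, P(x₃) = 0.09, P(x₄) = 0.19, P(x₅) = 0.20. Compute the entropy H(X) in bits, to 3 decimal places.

H = −Σ pᵢ log₂ pᵢ.
−0.13·log₂(0.13) = 0.3826
−0.39·log₂(0.39) = 0.5298
−0.09·log₂(0.09) = 0.3127
−0.19·log₂(0.19) = 0.4552
−0.20·log₂(0.20) = 0.4644
Sum ≈ 2.1447 → 2.145 bits.

2.145 bits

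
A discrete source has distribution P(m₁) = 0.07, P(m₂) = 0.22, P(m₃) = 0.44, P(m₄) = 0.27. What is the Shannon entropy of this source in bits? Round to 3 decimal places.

1.780 bits

H = −Σ pᵢ log₂ pᵢ.
−0.07·log₂(0.07) = 0.2686
−0.22·log₂(0.22) = 0.4806
−0.44·log₂(0.44) = 0.5211
−0.27·log₂(0.27) = 0.5100
Sum ≈ 1.7803 → 1.780 bits.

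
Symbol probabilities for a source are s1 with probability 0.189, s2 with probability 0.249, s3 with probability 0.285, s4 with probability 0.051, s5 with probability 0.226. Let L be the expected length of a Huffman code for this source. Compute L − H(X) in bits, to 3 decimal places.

Entropy H = −Σ p log₂ p ≈ 2.1737 bits.
Huffman merges: 51/1000+189/1000→6/25; 113/500+6/25→233/500; 249/1000+57/200→267/500; 233/500+267/500→1. L = 56/25 ≈ 2.2400.
L − H = 2.2400 − 2.1737 = 0.066 bits.

0.066 bits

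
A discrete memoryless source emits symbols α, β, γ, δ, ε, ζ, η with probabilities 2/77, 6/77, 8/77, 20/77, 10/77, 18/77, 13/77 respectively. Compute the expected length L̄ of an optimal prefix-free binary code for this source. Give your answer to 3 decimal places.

2.610 bits/symbol

Repeatedly combine the two least-probable nodes; the expected code length is the sum of the merged weights.
merge 2/77 + 6/77 → 8/77
merge 8/77 + 8/77 → 16/77
merge 10/77 + 13/77 → 23/77
merge 16/77 + 18/77 → 34/77
merge 20/77 + 23/77 → 43/77
merge 34/77 + 43/77 → 1
L = 8/77 + 16/77 + 23/77 + 34/77 + 43/77 + 1 = 201/77 ≈ 2.610 bits/symbol.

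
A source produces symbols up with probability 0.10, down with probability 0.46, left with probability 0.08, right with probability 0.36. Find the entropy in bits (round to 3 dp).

H = −Σ pᵢ log₂ pᵢ.
−0.10·log₂(0.10) = 0.3322
−0.46·log₂(0.46) = 0.5153
−0.08·log₂(0.08) = 0.2915
−0.36·log₂(0.36) = 0.5306
Sum ≈ 1.6697 → 1.670 bits.

1.670 bits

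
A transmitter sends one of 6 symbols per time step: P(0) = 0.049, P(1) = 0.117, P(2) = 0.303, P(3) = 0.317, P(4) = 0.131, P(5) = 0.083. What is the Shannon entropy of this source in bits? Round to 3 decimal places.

2.305 bits

H = −Σ pᵢ log₂ pᵢ.
−0.049·log₂(0.049) = 0.2132
−0.117·log₂(0.117) = 0.3622
−0.303·log₂(0.303) = 0.5220
−0.317·log₂(0.317) = 0.5254
−0.131·log₂(0.131) = 0.3841
−0.083·log₂(0.083) = 0.2980
Sum ≈ 2.3049 → 2.305 bits.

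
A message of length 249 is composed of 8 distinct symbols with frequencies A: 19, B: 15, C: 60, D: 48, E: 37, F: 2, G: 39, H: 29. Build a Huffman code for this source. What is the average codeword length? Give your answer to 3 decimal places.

Probabilities are the counts divided by 249.
Repeatedly combine the two least-probable nodes; the expected code length is the sum of the merged weights.
merge 2/249 + 5/83 → 17/249
merge 17/249 + 19/249 → 12/83
merge 29/249 + 12/83 → 65/249
merge 37/249 + 13/83 → 76/249
merge 16/83 + 20/83 → 36/83
merge 65/249 + 76/249 → 47/83
merge 36/83 + 47/83 → 1
L = 17/249 + 12/83 + 65/249 + 76/249 + 36/83 + 47/83 + 1 = 692/249 ≈ 2.779 bits/symbol.

2.779 bits/symbol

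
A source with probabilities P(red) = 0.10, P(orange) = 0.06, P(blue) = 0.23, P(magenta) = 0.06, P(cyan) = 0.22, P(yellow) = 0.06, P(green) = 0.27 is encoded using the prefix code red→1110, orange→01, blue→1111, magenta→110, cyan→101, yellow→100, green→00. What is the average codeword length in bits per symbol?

3 bits/symbol

L̄ = Σ pᵢ·ℓᵢ = 0.10·4 + 0.06·2 + 0.23·4 + 0.06·3 + 0.22·3 + 0.06·3 + 0.27·2 = 3 bits/symbol.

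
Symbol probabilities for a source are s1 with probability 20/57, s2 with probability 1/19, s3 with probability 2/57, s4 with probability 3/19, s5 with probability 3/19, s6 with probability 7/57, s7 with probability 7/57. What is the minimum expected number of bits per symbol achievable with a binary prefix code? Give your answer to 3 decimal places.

Repeatedly combine the two least-probable nodes; the expected code length is the sum of the merged weights.
merge 2/57 + 1/19 → 5/57
merge 5/57 + 7/57 → 4/19
merge 7/57 + 3/19 → 16/57
merge 3/19 + 4/19 → 7/19
merge 16/57 + 20/57 → 12/19
merge 7/19 + 12/19 → 1
L = 5/57 + 4/19 + 16/57 + 7/19 + 12/19 + 1 = 49/19 ≈ 2.579 bits/symbol.

2.579 bits/symbol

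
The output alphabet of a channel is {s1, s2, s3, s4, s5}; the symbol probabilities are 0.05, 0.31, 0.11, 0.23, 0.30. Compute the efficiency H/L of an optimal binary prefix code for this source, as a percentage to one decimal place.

97.2%

Entropy H = −Σ p log₂ p ≈ 2.0989 bits.
Huffman merges: 1/20+11/100→4/25; 4/25+23/100→39/100; 3/10+31/100→61/100; 39/100+61/100→1. L = 54/25 ≈ 2.1600.
Efficiency = H/L = 2.0989/2.1600 = 97.2%.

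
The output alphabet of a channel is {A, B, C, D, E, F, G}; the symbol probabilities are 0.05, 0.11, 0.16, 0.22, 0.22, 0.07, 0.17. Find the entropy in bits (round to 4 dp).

2.6537 bits

H = −Σ pᵢ log₂ pᵢ.
−0.05·log₂(0.05) = 0.2161
−0.11·log₂(0.11) = 0.3503
−0.16·log₂(0.16) = 0.4230
−0.22·log₂(0.22) = 0.4806
−0.22·log₂(0.22) = 0.4806
−0.07·log₂(0.07) = 0.2686
−0.17·log₂(0.17) = 0.4346
Sum ≈ 2.6537 → 2.6537 bits.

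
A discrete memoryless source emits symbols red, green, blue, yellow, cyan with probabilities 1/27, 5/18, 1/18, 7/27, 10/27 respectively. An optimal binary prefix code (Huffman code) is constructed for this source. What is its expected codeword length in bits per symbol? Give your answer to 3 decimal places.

2.074 bits/symbol

Repeatedly combine the two least-probable nodes; the expected code length is the sum of the merged weights.
merge 1/27 + 1/18 → 5/54
merge 5/54 + 7/27 → 19/54
merge 5/18 + 19/54 → 17/27
merge 10/27 + 17/27 → 1
L = 5/54 + 19/54 + 17/27 + 1 = 56/27 ≈ 2.074 bits/symbol.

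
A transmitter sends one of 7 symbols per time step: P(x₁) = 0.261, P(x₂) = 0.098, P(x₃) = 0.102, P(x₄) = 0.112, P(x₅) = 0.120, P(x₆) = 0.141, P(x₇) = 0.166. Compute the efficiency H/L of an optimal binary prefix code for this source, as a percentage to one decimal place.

Entropy H = −Σ p log₂ p ≈ 2.7195 bits.
Huffman merges: 49/500+51/500→1/5; 14/125+3/25→29/125; 141/1000+83/500→307/1000; 1/5+29/125→54/125; 261/1000+307/1000→71/125; 54/125+71/125→1. L = 2739/1000 ≈ 2.7390.
Efficiency = H/L = 2.7195/2.7390 = 99.3%.

99.3%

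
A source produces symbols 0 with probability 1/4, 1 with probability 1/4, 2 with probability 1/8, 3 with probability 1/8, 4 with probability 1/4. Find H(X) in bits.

Each probability is a power of 1/2, so log₂(1/p) is an integer.
H = Σ p·log₂(1/p) = 1/4·2 + 1/4·2 + 1/8·3 + 1/8·3 + 1/4·2 = 2.25 bits.

2.25 bits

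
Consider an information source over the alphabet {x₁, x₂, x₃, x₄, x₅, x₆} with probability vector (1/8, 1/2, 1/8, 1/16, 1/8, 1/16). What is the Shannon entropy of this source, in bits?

Each probability is a power of 1/2, so log₂(1/p) is an integer.
H = Σ p·log₂(1/p) = 1/8·3 + 1/2·1 + 1/8·3 + 1/16·4 + 1/8·3 + 1/16·4 = 2.125 bits.

2.125 bits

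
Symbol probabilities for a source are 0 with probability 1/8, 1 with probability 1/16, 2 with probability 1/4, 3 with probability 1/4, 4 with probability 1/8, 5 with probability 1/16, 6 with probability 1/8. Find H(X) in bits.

2.625 bits

Each probability is a power of 1/2, so log₂(1/p) is an integer.
H = Σ p·log₂(1/p) = 1/8·3 + 1/16·4 + 1/4·2 + 1/4·2 + 1/8·3 + 1/16·4 + 1/8·3 = 2.625 bits.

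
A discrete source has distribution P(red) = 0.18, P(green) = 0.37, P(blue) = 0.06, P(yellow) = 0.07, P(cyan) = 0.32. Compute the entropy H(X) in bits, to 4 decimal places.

H = −Σ pᵢ log₂ pᵢ.
−0.18·log₂(0.18) = 0.4453
−0.37·log₂(0.37) = 0.5307
−0.06·log₂(0.06) = 0.2435
−0.07·log₂(0.07) = 0.2686
−0.32·log₂(0.32) = 0.5260
Sum ≈ 2.0142 → 2.0142 bits.

2.0142 bits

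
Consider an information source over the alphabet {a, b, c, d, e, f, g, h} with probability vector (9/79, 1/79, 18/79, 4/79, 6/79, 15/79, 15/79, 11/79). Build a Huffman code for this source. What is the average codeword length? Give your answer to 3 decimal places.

2.785 bits/symbol

Repeatedly combine the two least-probable nodes; the expected code length is the sum of the merged weights.
merge 1/79 + 4/79 → 5/79
merge 5/79 + 6/79 → 11/79
merge 9/79 + 11/79 → 20/79
merge 11/79 + 15/79 → 26/79
merge 15/79 + 18/79 → 33/79
merge 20/79 + 26/79 → 46/79
merge 33/79 + 46/79 → 1
L = 5/79 + 11/79 + 20/79 + 26/79 + 33/79 + 46/79 + 1 = 220/79 ≈ 2.785 bits/symbol.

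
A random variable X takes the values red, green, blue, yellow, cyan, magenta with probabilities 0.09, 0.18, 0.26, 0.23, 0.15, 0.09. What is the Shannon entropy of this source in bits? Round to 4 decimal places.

2.4741 bits

H = −Σ pᵢ log₂ pᵢ.
−0.09·log₂(0.09) = 0.3127
−0.18·log₂(0.18) = 0.4453
−0.26·log₂(0.26) = 0.5053
−0.23·log₂(0.23) = 0.4877
−0.15·log₂(0.15) = 0.4105
−0.09·log₂(0.09) = 0.3127
Sum ≈ 2.4741 → 2.4741 bits.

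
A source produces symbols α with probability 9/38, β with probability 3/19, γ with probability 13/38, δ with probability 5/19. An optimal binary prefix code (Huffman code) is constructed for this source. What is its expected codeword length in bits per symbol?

Repeatedly combine the two least-probable nodes; the expected code length is the sum of the merged weights.
merge 3/19 + 9/38 → 15/38
merge 5/19 + 13/38 → 23/38
merge 15/38 + 23/38 → 1
L = 15/38 + 23/38 + 1 = 2 bits/symbol.

2 bits/symbol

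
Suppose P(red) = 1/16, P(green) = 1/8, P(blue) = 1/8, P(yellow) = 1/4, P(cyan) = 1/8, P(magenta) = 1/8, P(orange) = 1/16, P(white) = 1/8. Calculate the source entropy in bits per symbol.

Each probability is a power of 1/2, so log₂(1/p) is an integer.
H = Σ p·log₂(1/p) = 1/16·4 + 1/8·3 + 1/8·3 + 1/4·2 + 1/8·3 + 1/8·3 + 1/16·4 + 1/8·3 = 2.875 bits.

2.875 bits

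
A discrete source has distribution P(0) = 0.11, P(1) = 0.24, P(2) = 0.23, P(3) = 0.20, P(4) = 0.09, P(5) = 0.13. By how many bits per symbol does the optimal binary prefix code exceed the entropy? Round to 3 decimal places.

Entropy H = −Σ p log₂ p ≈ 2.4918 bits.
Huffman merges: 9/100+11/100→1/5; 13/100+1/5→33/100; 1/5+23/100→43/100; 6/25+33/100→57/100; 43/100+57/100→1. L = 253/100 ≈ 2.5300.
L − H = 2.5300 − 2.4918 = 0.038 bits.

0.038 bits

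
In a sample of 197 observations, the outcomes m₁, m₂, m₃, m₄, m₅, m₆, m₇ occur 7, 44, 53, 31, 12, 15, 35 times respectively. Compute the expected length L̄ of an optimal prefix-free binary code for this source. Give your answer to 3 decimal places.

2.599 bits/symbol

Probabilities are the counts divided by 197.
Repeatedly combine the two least-probable nodes; the expected code length is the sum of the merged weights.
merge 7/197 + 12/197 → 19/197
merge 15/197 + 19/197 → 34/197
merge 31/197 + 34/197 → 65/197
merge 35/197 + 44/197 → 79/197
merge 53/197 + 65/197 → 118/197
merge 79/197 + 118/197 → 1
L = 19/197 + 34/197 + 65/197 + 79/197 + 118/197 + 1 = 512/197 ≈ 2.599 bits/symbol.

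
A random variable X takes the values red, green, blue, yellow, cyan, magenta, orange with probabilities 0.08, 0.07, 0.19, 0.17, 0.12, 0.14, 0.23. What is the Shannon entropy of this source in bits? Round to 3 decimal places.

2.702 bits

H = −Σ pᵢ log₂ pᵢ.
−0.08·log₂(0.08) = 0.2915
−0.07·log₂(0.07) = 0.2686
−0.19·log₂(0.19) = 0.4552
−0.17·log₂(0.17) = 0.4346
−0.12·log₂(0.12) = 0.3671
−0.14·log₂(0.14) = 0.3971
−0.23·log₂(0.23) = 0.4877
Sum ≈ 2.7017 → 2.702 bits.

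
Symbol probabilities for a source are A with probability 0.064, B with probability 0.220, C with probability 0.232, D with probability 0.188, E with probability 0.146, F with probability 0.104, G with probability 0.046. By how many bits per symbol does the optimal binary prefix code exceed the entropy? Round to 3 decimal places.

0.032 bits

Entropy H = −Σ p log₂ p ≈ 2.6259 bits.
Huffman merges: 23/500+8/125→11/100; 13/125+11/100→107/500; 73/500+47/250→167/500; 107/500+11/50→217/500; 29/125+167/500→283/500; 217/500+283/500→1. L = 1329/500 ≈ 2.6580.
L − H = 2.6580 − 2.6259 = 0.032 bits.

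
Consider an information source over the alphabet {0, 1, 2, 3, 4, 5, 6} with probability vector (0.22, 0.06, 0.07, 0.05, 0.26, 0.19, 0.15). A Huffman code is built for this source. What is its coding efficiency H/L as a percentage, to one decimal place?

Entropy H = −Σ p log₂ p ≈ 2.5798 bits.
Huffman merges: 1/20+3/50→11/100; 7/100+11/100→9/50; 3/20+9/50→33/100; 19/100+11/50→41/100; 13/50+33/100→59/100; 41/100+59/100→1. L = 131/50 ≈ 2.6200.
Efficiency = H/L = 2.5798/2.6200 = 98.5%.

98.5%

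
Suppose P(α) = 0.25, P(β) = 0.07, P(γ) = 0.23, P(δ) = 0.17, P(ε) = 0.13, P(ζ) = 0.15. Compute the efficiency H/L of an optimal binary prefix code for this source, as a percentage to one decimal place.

98.6%

Entropy H = −Σ p log₂ p ≈ 2.4840 bits.
Huffman merges: 7/100+13/100→1/5; 3/20+17/100→8/25; 1/5+23/100→43/100; 1/4+8/25→57/100; 43/100+57/100→1. L = 63/25 ≈ 2.5200.
Efficiency = H/L = 2.4840/2.5200 = 98.6%.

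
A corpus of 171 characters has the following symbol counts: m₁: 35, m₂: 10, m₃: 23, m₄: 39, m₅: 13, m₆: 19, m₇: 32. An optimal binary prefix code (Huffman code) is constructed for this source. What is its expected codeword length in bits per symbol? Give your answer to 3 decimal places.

2.702 bits/symbol

Probabilities are the counts divided by 171.
Repeatedly combine the two least-probable nodes; the expected code length is the sum of the merged weights.
merge 10/171 + 13/171 → 23/171
merge 1/9 + 23/171 → 14/57
merge 23/171 + 32/171 → 55/171
merge 35/171 + 13/57 → 74/171
merge 14/57 + 55/171 → 97/171
merge 74/171 + 97/171 → 1
L = 23/171 + 14/57 + 55/171 + 74/171 + 97/171 + 1 = 154/57 ≈ 2.702 bits/symbol.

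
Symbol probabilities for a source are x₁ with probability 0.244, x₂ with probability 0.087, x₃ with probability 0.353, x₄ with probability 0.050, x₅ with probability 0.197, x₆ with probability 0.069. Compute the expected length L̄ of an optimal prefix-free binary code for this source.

Repeatedly combine the two least-probable nodes; the expected code length is the sum of the merged weights.
merge 1/20 + 69/1000 → 119/1000
merge 87/1000 + 119/1000 → 103/500
merge 197/1000 + 103/500 → 403/1000
merge 61/250 + 353/1000 → 597/1000
merge 403/1000 + 597/1000 → 1
L = 119/1000 + 103/500 + 403/1000 + 597/1000 + 1 = 93/40 = 2.325 bits/symbol.

2.325 bits/symbol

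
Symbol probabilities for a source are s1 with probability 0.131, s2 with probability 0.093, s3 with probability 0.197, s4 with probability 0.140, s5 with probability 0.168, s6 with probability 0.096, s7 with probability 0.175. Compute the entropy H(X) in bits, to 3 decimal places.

H = −Σ pᵢ log₂ pᵢ.
−0.131·log₂(0.131) = 0.3841
−0.093·log₂(0.093) = 0.3187
−0.197·log₂(0.197) = 0.4617
−0.140·log₂(0.140) = 0.3971
−0.168·log₂(0.168) = 0.4323
−0.096·log₂(0.096) = 0.3246
−0.175·log₂(0.175) = 0.4401
Sum ≈ 2.7586 → 2.759 bits.

2.759 bits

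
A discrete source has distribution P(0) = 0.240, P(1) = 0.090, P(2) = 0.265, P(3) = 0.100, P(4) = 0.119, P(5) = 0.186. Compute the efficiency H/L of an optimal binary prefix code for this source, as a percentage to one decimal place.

Entropy H = −Σ p log₂ p ≈ 2.4635 bits.
Huffman merges: 9/100+1/10→19/100; 119/1000+93/500→61/200; 19/100+6/25→43/100; 53/200+61/200→57/100; 43/100+57/100→1. L = 499/200 ≈ 2.4950.
Efficiency = H/L = 2.4635/2.4950 = 98.7%.

98.7%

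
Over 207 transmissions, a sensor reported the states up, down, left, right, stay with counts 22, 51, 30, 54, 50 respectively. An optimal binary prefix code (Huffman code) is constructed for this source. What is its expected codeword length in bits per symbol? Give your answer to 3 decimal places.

Probabilities are the counts divided by 207.
Repeatedly combine the two least-probable nodes; the expected code length is the sum of the merged weights.
merge 22/207 + 10/69 → 52/207
merge 50/207 + 17/69 → 101/207
merge 52/207 + 6/23 → 106/207
merge 101/207 + 106/207 → 1
L = 52/207 + 101/207 + 106/207 + 1 = 466/207 ≈ 2.251 bits/symbol.

2.251 bits/symbol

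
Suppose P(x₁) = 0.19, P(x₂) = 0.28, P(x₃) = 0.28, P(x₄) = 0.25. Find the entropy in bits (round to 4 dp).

H = −Σ pᵢ log₂ pᵢ.
−0.19·log₂(0.19) = 0.4552
−0.28·log₂(0.28) = 0.5142
−0.28·log₂(0.28) = 0.5142
−0.25·log₂(0.25) = 0.5000
Sum ≈ 1.9837 → 1.9837 bits.

1.9837 bits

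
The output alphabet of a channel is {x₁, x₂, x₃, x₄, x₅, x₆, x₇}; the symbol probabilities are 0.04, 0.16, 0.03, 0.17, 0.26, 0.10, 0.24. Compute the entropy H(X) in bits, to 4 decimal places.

2.5267 bits

H = −Σ pᵢ log₂ pᵢ.
−0.04·log₂(0.04) = 0.1858
−0.16·log₂(0.16) = 0.4230
−0.03·log₂(0.03) = 0.1518
−0.17·log₂(0.17) = 0.4346
−0.26·log₂(0.26) = 0.5053
−0.10·log₂(0.10) = 0.3322
−0.24·log₂(0.24) = 0.4941
Sum ≈ 2.5267 → 2.5267 bits.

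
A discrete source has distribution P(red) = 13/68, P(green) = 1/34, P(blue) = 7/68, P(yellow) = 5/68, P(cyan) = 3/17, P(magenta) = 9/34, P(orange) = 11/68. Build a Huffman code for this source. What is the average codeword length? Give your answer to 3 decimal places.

2.647 bits/symbol

Repeatedly combine the two least-probable nodes; the expected code length is the sum of the merged weights.
merge 1/34 + 5/68 → 7/68
merge 7/68 + 7/68 → 7/34
merge 11/68 + 3/17 → 23/68
merge 13/68 + 7/34 → 27/68
merge 9/34 + 23/68 → 41/68
merge 27/68 + 41/68 → 1
L = 7/68 + 7/34 + 23/68 + 27/68 + 41/68 + 1 = 45/17 ≈ 2.647 bits/symbol.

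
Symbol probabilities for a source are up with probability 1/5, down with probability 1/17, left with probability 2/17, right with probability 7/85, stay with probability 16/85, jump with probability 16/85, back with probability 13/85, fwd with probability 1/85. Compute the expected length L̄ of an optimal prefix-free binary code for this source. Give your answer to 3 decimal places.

2.835 bits/symbol

Repeatedly combine the two least-probable nodes; the expected code length is the sum of the merged weights.
merge 1/85 + 1/17 → 6/85
merge 6/85 + 7/85 → 13/85
merge 2/17 + 13/85 → 23/85
merge 13/85 + 16/85 → 29/85
merge 16/85 + 1/5 → 33/85
merge 23/85 + 29/85 → 52/85
merge 33/85 + 52/85 → 1
L = 6/85 + 13/85 + 23/85 + 29/85 + 33/85 + 52/85 + 1 = 241/85 ≈ 2.835 bits/symbol.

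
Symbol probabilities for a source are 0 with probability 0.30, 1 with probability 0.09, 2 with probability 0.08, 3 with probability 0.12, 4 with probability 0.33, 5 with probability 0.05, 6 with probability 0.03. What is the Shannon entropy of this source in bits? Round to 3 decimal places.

H = −Σ pᵢ log₂ pᵢ.
−0.30·log₂(0.30) = 0.5211
−0.09·log₂(0.09) = 0.3127
−0.08·log₂(0.08) = 0.2915
−0.12·log₂(0.12) = 0.3671
−0.33·log₂(0.33) = 0.5278
−0.05·log₂(0.05) = 0.2161
−0.03·log₂(0.03) = 0.1518
Sum ≈ 2.3880 → 2.388 bits.

2.388 bits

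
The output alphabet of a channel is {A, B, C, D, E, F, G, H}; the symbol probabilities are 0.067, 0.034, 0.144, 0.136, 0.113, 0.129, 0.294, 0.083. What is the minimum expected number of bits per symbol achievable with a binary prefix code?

2.807 bits/symbol

Repeatedly combine the two least-probable nodes; the expected code length is the sum of the merged weights.
merge 17/500 + 67/1000 → 101/1000
merge 83/1000 + 101/1000 → 23/125
merge 113/1000 + 129/1000 → 121/500
merge 17/125 + 18/125 → 7/25
merge 23/125 + 121/500 → 213/500
merge 7/25 + 147/500 → 287/500
merge 213/500 + 287/500 → 1
L = 101/1000 + 23/125 + 121/500 + 7/25 + 213/500 + 287/500 + 1 = 2807/1000 = 2.807 bits/symbol.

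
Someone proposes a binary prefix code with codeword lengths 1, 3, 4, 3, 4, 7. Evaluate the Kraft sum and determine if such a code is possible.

0.8828125; yes

With common denominator 2^7 = 128: Σ 2^(−ℓᵢ) = 64/128 + 16/128 + 8/128 + 16/128 + 8/128 + 1/128 = 113/128 = 0.8828125.
Kraft's inequality requires Σ ≤ 1; here Σ = 0.8828125 ≤ 1, so such a prefix code exists.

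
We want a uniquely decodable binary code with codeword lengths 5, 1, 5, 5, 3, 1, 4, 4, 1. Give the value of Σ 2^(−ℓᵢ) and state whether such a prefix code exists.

With common denominator 2^5 = 32: Σ 2^(−ℓᵢ) = 1/32 + 16/32 + 1/32 + 1/32 + 4/32 + 16/32 + 2/32 + 2/32 + 16/32 = 59/32 = 1.84375.
Kraft's inequality requires Σ ≤ 1; here Σ = 1.84375 > 1, so no such prefix code exists.

1.84375; no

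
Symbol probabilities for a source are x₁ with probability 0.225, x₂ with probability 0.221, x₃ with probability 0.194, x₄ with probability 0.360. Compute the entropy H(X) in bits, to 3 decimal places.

1.955 bits

H = −Σ pᵢ log₂ pᵢ.
−0.225·log₂(0.225) = 0.4842
−0.221·log₂(0.221) = 0.4813
−0.194·log₂(0.194) = 0.4590
−0.360·log₂(0.360) = 0.5306
Sum ≈ 1.9551 → 1.955 bits.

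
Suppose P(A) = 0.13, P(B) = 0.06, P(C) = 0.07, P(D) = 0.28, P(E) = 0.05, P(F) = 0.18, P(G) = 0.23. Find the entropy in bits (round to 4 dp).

H = −Σ pᵢ log₂ pᵢ.
−0.13·log₂(0.13) = 0.3826
−0.06·log₂(0.06) = 0.2435
−0.07·log₂(0.07) = 0.2686
−0.28·log₂(0.28) = 0.5142
−0.05·log₂(0.05) = 0.2161
−0.18·log₂(0.18) = 0.4453
−0.23·log₂(0.23) = 0.4877
Sum ≈ 2.5580 → 2.5580 bits.

2.5580 bits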